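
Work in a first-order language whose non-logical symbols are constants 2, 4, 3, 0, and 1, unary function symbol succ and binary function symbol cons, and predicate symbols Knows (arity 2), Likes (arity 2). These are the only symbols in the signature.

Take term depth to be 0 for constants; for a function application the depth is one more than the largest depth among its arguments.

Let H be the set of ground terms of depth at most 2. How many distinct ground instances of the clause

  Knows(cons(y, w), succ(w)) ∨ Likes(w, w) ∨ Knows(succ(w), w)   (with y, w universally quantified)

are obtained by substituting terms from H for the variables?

Ground terms of depth ≤ 2:
  Let N_k = |{terms of depth ≤ k}|. Then N_0 = 5 and N_k = 5 + N_{k-1} + N_{k-1}^2 for k ≥ 1 (one summand per function symbol, arity giving the exponent).
  N_0 = 5
  N_1 = 5 + 5 + 5^2 = 35
  N_2 = 5 + 35 + 35^2 = 1265
So there are 1265 ground terms available for substitution.
The clause has 2 distinct variables (y, w), each appearing in the body. In the free term algebra distinct substitutions yield syntactically distinct ground instances.
Number of ground instances = 1265^2 = 1600225.

1600225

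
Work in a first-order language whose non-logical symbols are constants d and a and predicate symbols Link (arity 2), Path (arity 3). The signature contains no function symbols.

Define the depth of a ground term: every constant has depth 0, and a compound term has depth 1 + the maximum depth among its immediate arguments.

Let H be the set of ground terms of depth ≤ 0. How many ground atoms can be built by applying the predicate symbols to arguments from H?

12

First count ground terms of depth ≤ 0.
With no function symbols every ground term is a constant, so there are exactly 2 ground terms at every depth bound.
N_0 = 2
Explicitly: d, a.
So |H| = 2.
Ground atoms are formed by filling each argument slot of a predicate with a term from H, so an r-ary predicate gives |H|^r atoms:
  Link: 2^2 = 4;  Path: 2^3 = 8
Total ground atoms: 4 + 8 = 12.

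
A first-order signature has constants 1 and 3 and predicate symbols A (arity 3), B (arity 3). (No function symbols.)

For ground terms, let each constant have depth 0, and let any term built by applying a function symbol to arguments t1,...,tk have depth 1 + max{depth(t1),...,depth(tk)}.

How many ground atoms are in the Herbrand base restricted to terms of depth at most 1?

First count ground terms of depth ≤ 1.
With no function symbols every ground term is a constant, so there are exactly 2 ground terms at every depth bound.
N_0 = 2
N_1 = 2
Explicitly: 1, 3.
So |H| = 2.
For each predicate symbol, the number of ground atoms is |H| raised to its arity; summing:
  A: 2^3 = 8;  B: 2^3 = 8
Total ground atoms: 8 + 8 = 16.

16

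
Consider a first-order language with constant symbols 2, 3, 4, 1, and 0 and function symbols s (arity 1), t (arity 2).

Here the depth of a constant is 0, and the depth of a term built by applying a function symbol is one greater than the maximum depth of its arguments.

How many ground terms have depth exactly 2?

Let N_k = |{terms of depth ≤ k}|. Then N_0 = 5 and N_k = 5 + N_{k-1} + N_{k-1}^2 for k ≥ 1 (one summand per function symbol, arity giving the exponent).
N_0 = 5
N_1 = 5 + 5 + 5^2 = 35
N_2 = 5 + 35 + 35^2 = 1265
Terms of depth exactly 2: N_2 − N_1 = 1265 − 35 = 1230.

1230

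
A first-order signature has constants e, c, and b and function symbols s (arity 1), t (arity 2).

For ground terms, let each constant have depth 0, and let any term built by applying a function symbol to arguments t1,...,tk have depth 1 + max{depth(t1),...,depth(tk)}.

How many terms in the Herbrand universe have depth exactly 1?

Let N_k count ground terms of depth at most k. Each non-constant term of depth ≤ k is some function symbol applied to depth-≤(k−1) arguments, giving N_k = 3 + N_{k-1} + N_{k-1}^2.
N_0 = 3
N_1 = 3 + 3 + 3^2 = 15
Terms of depth exactly 1: N_1 − N_0 = 15 − 3 = 12.

12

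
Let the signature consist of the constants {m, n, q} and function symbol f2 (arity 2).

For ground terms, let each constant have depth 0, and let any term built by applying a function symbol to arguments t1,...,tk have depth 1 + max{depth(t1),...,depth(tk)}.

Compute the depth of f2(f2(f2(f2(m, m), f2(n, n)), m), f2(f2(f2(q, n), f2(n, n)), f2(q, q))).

4

depth(f2(m, m)) = 1 + max(0, 0) = 1
depth(f2(n, n)) = 1 + max(0, 0) = 1
depth(f2(f2(m, m), f2(n, n))) = 1 + max(1, 1) = 2
depth(f2(f2(f2(m, m), f2(n, n)), m)) = 1 + max(2, 0) = 3
depth(f2(q, n)) = 1 + max(0, 0) = 1
depth(f2(f2(q, n), f2(n, n))) = 1 + max(1, 1) = 2
depth(f2(q, q)) = 1 + max(0, 0) = 1
depth(f2(f2(f2(q, n), f2(n, n)), f2(q, q))) = 1 + max(2, 1) = 3
depth(f2(f2(f2(f2(m, m), f2(n, n)), m), f2(f2(f2(q, n), f2(n, n)), f2(q, q)))) = 1 + max(3, 3) = 4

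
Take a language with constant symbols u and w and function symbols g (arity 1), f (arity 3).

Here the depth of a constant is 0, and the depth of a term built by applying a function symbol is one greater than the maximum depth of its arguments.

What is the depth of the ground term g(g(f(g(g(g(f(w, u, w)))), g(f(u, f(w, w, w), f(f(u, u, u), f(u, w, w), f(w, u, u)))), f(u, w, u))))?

depth(f(w, u, w)) = 1 + max(0, 0, 0) = 1
depth(g(f(w, u, w))) = 1 + depth(f(w, u, w)) = 1 + 1 = 2
depth(g(g(f(w, u, w)))) = 1 + depth(g(f(w, u, w))) = 1 + 2 = 3
depth(g(g(g(f(w, u, w))))) = 1 + depth(g(g(f(w, u, w)))) = 1 + 3 = 4
depth(f(w, w, w)) = 1 + max(0, 0, 0) = 1
depth(f(u, u, u)) = 1 + max(0, 0, 0) = 1
depth(f(u, w, w)) = 1 + max(0, 0, 0) = 1
depth(f(w, u, u)) = 1 + max(0, 0, 0) = 1
depth(f(f(u, u, u), f(u, w, w), f(w, u, u))) = 1 + max(1, 1, 1) = 2
depth(f(u, f(w, w, w), f(f(u, u, u), f(u, w, w), f(w, u, u)))) = 1 + max(0, 1, 2) = 3
depth(g(f(u, f(w, w, w), f(f(u, u, u), f(u, w, w), f(w, u, u))))) = 1 + depth(f(u, f(w, w, w), f(f(u, u, u), f(u, w, w), f(w, u, u)))) = 1 + 3 = 4
depth(f(u, w, u)) = 1 + max(0, 0, 0) = 1
depth(f(g(g(g(f(w, u, w)))), g(f(u, f(w, w, w), f(f(u, u, u), f(u, w, w), f(w, u, u)))), f(u, w, u))) = 1 + max(4, 4, 1) = 5
depth(g(f(g(g(g(f(w, u, w)))), g(f(u, f(w, w, w), f(f(u, u, u), f(u, w, w), f(w, u, u)))), f(u, w, u)))) = 1 + depth(f(g(g(g(f(w, u, w)))), g(f(u, f(w, w, w), f(f(u, u, u), f(u, w, w), f(w, u, u)))), f(u, w, u))) = 1 + 5 = 6
depth(g(g(f(g(g(g(f(w, u, w)))), g(f(u, f(w, w, w), f(f(u, u, u), f(u, w, w), f(w, u, u)))), f(u, w, u))))) = 1 + depth(g(f(g(g(g(f(w, u, w)))), g(f(u, f(w, w, w), f(f(u, u, u), f(u, w, w), f(w, u, u)))), f(u, w, u)))) = 1 + 6 = 7

7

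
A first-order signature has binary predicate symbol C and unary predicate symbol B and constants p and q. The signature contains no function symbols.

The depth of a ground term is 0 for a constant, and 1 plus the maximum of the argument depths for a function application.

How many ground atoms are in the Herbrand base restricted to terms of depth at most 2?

First count ground terms of depth ≤ 2.
With no function symbols every ground term is a constant, so there are exactly 2 ground terms at every depth bound.
N_0 = 2
N_1 = 2
N_2 = 2
So |H| = 2.
For each predicate symbol, the number of ground atoms is |H| raised to its arity; summing:
  C: 2^2 = 4;  B: 2
Total ground atoms: 4 + 2 = 6.

6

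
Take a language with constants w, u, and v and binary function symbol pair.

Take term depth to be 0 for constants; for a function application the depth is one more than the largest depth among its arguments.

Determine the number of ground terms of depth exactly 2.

135

Let N_k = |{terms of depth ≤ k}|. Then N_0 = 3 and N_k = 3 + N_{k-1}^2 for k ≥ 1 (one summand per function symbol, arity giving the exponent).
N_0 = 3
N_1 = 3 + 3^2 = 12
N_2 = 3 + 12^2 = 147
Terms of depth exactly 2: N_2 − N_1 = 147 − 12 = 135.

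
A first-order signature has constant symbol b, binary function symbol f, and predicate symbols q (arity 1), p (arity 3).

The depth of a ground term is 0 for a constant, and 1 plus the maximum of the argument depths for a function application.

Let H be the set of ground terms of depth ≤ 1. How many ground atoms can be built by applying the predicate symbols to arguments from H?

First count ground terms of depth ≤ 1.
Let N_k = |{terms of depth ≤ k}|. Then N_0 = 1 and N_k = 1 + N_{k-1}^2 for k ≥ 1 (one summand per function symbol, arity giving the exponent).
N_0 = 1
N_1 = 1 + 1^2 = 2
Explicitly: b, f(b, b).
So |H| = 2.
For each predicate symbol, the number of ground atoms is |H| raised to its arity; summing:
  q: 2;  p: 2^3 = 8
Total ground atoms: 2 + 8 = 10.

10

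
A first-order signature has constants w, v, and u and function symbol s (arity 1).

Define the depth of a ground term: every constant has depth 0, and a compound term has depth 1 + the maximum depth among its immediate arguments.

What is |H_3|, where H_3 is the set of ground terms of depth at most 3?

12

If N_k denotes the number of depth-≤k ground terms, the 3 constants give N_0 = 3, and each function symbol of arity r contributes N_{k-1}^r new terms at level k: N_k = 3 + N_{k-1}.
N_0 = 3
N_1 = 3 + 3 = 6
N_2 = 3 + 6 = 9
N_3 = 3 + 9 = 12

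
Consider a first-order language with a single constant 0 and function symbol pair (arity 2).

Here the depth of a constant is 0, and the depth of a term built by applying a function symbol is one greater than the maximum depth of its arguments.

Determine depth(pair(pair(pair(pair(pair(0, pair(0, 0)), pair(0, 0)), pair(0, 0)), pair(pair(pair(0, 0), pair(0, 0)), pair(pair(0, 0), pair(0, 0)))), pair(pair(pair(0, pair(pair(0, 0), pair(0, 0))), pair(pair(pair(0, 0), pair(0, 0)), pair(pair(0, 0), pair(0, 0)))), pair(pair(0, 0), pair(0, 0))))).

6

depth(pair(0, 0)) = 1 + max(0, 0) = 1
depth(pair(0, pair(0, 0))) = 1 + max(0, 1) = 2
depth(pair(pair(0, pair(0, 0)), pair(0, 0))) = 1 + max(2, 1) = 3
depth(pair(pair(pair(0, pair(0, 0)), pair(0, 0)), pair(0, 0))) = 1 + max(3, 1) = 4
depth(pair(pair(0, 0), pair(0, 0))) = 1 + max(1, 1) = 2
depth(pair(pair(pair(0, 0), pair(0, 0)), pair(pair(0, 0), pair(0, 0)))) = 1 + max(2, 2) = 3
depth(pair(pair(pair(pair(0, pair(0, 0)), pair(0, 0)), pair(0, 0)), pair(pair(pair(0, 0), pair(0, 0)), pair(pair(0, 0), pair(0, 0))))) = 1 + max(4, 3) = 5
depth(pair(0, pair(pair(0, 0), pair(0, 0)))) = 1 + max(0, 2) = 3
depth(pair(pair(0, pair(pair(0, 0), pair(0, 0))), pair(pair(pair(0, 0), pair(0, 0)), pair(pair(0, 0), pair(0, 0))))) = 1 + max(3, 3) = 4
depth(pair(pair(pair(0, pair(pair(0, 0), pair(0, 0))), pair(pair(pair(0, 0), pair(0, 0)), pair(pair(0, 0), pair(0, 0)))), pair(pair(0, 0), pair(0, 0)))) = 1 + max(4, 2) = 5
depth(pair(pair(pair(pair(pair(0, pair(0, 0)), pair(0, 0)), pair(0, 0)), pair(pair(pair(0, 0), pair(0, 0)), pair(pair(0, 0), pair(0, 0)))), pair(pair(pair(0, pair(pair(0, 0), pair(0, 0))), pair(pair(pair(0, 0), pair(0, 0)), pair(pair(0, 0), pair(0, 0)))), pair(pair(0, 0), pair(0, 0))))) = 1 + max(5, 5) = 6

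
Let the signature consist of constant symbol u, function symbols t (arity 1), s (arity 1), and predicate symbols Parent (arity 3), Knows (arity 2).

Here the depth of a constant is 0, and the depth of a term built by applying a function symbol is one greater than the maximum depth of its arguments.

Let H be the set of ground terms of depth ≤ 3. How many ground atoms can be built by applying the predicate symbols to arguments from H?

First count ground terms of depth ≤ 3.
Let N_k count ground terms of depth at most k. Each non-constant term of depth ≤ k is some function symbol applied to depth-≤(k−1) arguments, giving N_k = 1 + N_{k-1} + N_{k-1}.
N_0 = 1
N_1 = 1 + 1 + 1 = 3
N_2 = 1 + 3 + 3 = 7
N_3 = 1 + 7 + 7 = 15
So |H| = 15.
Ground atoms are formed by filling each argument slot of a predicate with a term from H, so an r-ary predicate gives |H|^r atoms:
  Parent: 15^3 = 3375;  Knows: 15^2 = 225
Total ground atoms: 3375 + 225 = 3600.

3600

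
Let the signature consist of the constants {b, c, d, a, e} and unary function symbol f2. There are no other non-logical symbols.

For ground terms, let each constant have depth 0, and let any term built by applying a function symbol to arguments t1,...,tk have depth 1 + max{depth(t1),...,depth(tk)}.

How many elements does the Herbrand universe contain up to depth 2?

Write N_k for the number of ground terms of depth ≤ k. A term of depth ≤ k is either a constant or a function symbol applied to arguments of depth ≤ k−1, so N_k = 5 + N_{k-1}.
N_0 = 5
N_1 = 5 + 5 = 10
N_2 = 5 + 10 = 15

15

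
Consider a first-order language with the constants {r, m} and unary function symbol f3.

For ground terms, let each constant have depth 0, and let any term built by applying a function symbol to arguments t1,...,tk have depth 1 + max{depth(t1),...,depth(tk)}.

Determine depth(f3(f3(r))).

2

depth(f3(r)) = 1 + depth(r) = 1 + 0 = 1
depth(f3(f3(r))) = 1 + depth(f3(r)) = 1 + 1 = 2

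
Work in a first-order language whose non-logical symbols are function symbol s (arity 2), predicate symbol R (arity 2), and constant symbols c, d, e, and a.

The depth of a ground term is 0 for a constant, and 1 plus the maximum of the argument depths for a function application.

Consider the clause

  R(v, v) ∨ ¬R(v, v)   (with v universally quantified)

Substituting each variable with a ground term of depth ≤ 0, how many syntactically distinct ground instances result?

Ground terms of depth ≤ 0:
  Let N_k count ground terms of depth at most k. Each non-constant term of depth ≤ k is some function symbol applied to depth-≤(k−1) arguments, giving N_k = 4 + N_{k-1}^2.
  N_0 = 4
  Explicitly: c, d, e, a.
So there are 4 ground terms available for substitution.
The body mentions the single quantified variable v; since ground terms form a free algebra, no two substitutions collapse to the same formula.
Number of ground instances = 4.

4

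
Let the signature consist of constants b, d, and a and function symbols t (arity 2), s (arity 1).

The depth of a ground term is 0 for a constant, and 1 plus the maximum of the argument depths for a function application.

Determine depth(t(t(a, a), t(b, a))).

depth(t(a, a)) = 1 + max(0, 0) = 1
depth(t(b, a)) = 1 + max(0, 0) = 1
depth(t(t(a, a), t(b, a))) = 1 + max(1, 1) = 2

2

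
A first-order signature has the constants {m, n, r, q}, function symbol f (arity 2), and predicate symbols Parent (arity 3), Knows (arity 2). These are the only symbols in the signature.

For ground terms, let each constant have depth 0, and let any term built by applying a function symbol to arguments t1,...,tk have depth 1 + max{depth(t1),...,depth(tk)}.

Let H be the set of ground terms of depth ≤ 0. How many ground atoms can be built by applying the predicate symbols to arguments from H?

80

First count ground terms of depth ≤ 0.
Let N_k = |{terms of depth ≤ k}|. Then N_0 = 4 and N_k = 4 + N_{k-1}^2 for k ≥ 1 (one summand per function symbol, arity giving the exponent).
N_0 = 4
Explicitly: m, n, r, q.
So |H| = 4.
Ground atoms are formed by filling each argument slot of a predicate with a term from H, so an r-ary predicate gives |H|^r atoms:
  Parent: 4^3 = 64;  Knows: 4^2 = 16
Total ground atoms: 64 + 16 = 80.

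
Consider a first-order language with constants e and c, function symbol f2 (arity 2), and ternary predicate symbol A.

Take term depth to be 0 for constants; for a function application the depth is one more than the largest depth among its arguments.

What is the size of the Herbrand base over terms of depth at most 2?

54872

First count ground terms of depth ≤ 2.
Write N_k for the number of ground terms of depth ≤ k. A term of depth ≤ k is either a constant or a function symbol applied to arguments of depth ≤ k−1, so N_k = 2 + N_{k-1}^2.
N_0 = 2
N_1 = 2 + 2^2 = 6
N_2 = 2 + 6^2 = 38
So |H| = 38.
A ground atom is a predicate applied to a tuple of terms from H, so the count is the sum over predicates of |H|^arity:
  A: 38^3 = 54872
Total ground atoms: 54872.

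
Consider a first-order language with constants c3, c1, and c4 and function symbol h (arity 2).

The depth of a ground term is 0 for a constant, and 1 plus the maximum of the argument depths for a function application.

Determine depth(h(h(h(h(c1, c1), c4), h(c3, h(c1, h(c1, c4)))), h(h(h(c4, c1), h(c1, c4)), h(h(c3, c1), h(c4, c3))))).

5

depth(h(c1, c1)) = 1 + max(0, 0) = 1
depth(h(h(c1, c1), c4)) = 1 + max(1, 0) = 2
depth(h(c1, c4)) = 1 + max(0, 0) = 1
depth(h(c1, h(c1, c4))) = 1 + max(0, 1) = 2
depth(h(c3, h(c1, h(c1, c4)))) = 1 + max(0, 2) = 3
depth(h(h(h(c1, c1), c4), h(c3, h(c1, h(c1, c4))))) = 1 + max(2, 3) = 4
depth(h(c4, c1)) = 1 + max(0, 0) = 1
depth(h(h(c4, c1), h(c1, c4))) = 1 + max(1, 1) = 2
depth(h(c3, c1)) = 1 + max(0, 0) = 1
depth(h(c4, c3)) = 1 + max(0, 0) = 1
depth(h(h(c3, c1), h(c4, c3))) = 1 + max(1, 1) = 2
depth(h(h(h(c4, c1), h(c1, c4)), h(h(c3, c1), h(c4, c3)))) = 1 + max(2, 2) = 3
depth(h(h(h(h(c1, c1), c4), h(c3, h(c1, h(c1, c4)))), h(h(h(c4, c1), h(c1, c4)), h(h(c3, c1), h(c4, c3))))) = 1 + max(4, 3) = 5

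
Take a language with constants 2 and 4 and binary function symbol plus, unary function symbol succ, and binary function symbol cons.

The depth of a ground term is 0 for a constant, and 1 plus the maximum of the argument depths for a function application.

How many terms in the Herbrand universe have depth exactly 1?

Write N_k for the number of ground terms of depth ≤ k. A term of depth ≤ k is either a constant or a function symbol applied to arguments of depth ≤ k−1, so N_k = 2 + N_{k-1}^2 + N_{k-1} + N_{k-1}^2.
N_0 = 2
N_1 = 2 + 2^2 + 2 + 2^2 = 12
Terms of depth exactly 1: N_1 − N_0 = 12 − 2 = 10.

10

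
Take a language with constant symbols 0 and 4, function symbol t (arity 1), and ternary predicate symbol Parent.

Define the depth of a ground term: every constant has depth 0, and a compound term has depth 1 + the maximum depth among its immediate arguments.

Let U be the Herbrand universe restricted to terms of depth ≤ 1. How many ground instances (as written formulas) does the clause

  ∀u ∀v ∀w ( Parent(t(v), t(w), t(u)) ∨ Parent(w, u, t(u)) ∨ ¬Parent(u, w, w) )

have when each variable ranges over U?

Ground terms of depth ≤ 1:
  Write N_k for the number of ground terms of depth ≤ k. A term of depth ≤ k is either a constant or a function symbol applied to arguments of depth ≤ k−1, so N_k = 2 + N_{k-1}.
  N_0 = 2
  N_1 = 2 + 2 = 4
  Explicitly: 0, 4, t(0), t(4).
So there are 4 ground terms available for substitution.
Each of u, v, w ranges independently over the available ground terms, and distinct assignments produce distinct instances.
Number of ground instances = 4^3 = 64.

64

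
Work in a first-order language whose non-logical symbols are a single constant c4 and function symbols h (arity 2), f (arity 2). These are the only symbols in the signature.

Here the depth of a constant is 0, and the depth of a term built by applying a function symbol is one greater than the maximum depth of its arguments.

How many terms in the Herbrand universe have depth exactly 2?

Let N_k count ground terms of depth at most k. Each non-constant term of depth ≤ k is some function symbol applied to depth-≤(k−1) arguments, giving N_k = 1 + N_{k-1}^2 + N_{k-1}^2.
N_0 = 1
N_1 = 1 + 1^2 + 1^2 = 3
N_2 = 1 + 3^2 + 3^2 = 19
Terms of depth exactly 2: N_2 − N_1 = 19 − 3 = 16.

16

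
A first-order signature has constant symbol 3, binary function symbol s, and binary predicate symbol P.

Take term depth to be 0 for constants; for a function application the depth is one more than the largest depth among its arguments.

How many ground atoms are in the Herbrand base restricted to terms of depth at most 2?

25

First count ground terms of depth ≤ 2.
Count level by level. With function symbols s/2, the terms of depth ≤ k are the 1 constant together with each function applied to depth-≤(k−1) tuples, so N_k = 1 + N_{k-1}^2.
N_0 = 1
N_1 = 1 + 1^2 = 2
N_2 = 1 + 2^2 = 5
Explicitly: 3, s(3, 3), s(3, s(3, 3)), s(s(3, 3), 3), s(s(3, 3), s(3, 3)).
So |H| = 5.
A ground atom is a predicate applied to a tuple of terms from H, so the count is the sum over predicates of |H|^arity:
  P: 5^2 = 25
Total ground atoms: 25.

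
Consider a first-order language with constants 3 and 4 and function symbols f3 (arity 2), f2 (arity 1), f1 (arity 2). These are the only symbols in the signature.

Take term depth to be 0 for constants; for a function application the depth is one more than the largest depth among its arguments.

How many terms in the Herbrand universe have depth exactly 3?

182410

Let N_k = |{terms of depth ≤ k}|. Then N_0 = 2 and N_k = 2 + N_{k-1}^2 + N_{k-1} + N_{k-1}^2 for k ≥ 1 (one summand per function symbol, arity giving the exponent).
N_0 = 2
N_1 = 2 + 2^2 + 2 + 2^2 = 12
N_2 = 2 + 12^2 + 12 + 12^2 = 302
N_3 = 2 + 302^2 + 302 + 302^2 = 182712
Terms of depth exactly 3: N_3 − N_2 = 182712 − 302 = 182410.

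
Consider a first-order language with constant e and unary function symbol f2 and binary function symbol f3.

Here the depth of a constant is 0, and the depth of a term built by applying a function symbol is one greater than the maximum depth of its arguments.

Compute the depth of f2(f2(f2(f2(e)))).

depth(f2(e)) = 1 + depth(e) = 1 + 0 = 1
depth(f2(f2(e))) = 1 + depth(f2(e)) = 1 + 1 = 2
depth(f2(f2(f2(e)))) = 1 + depth(f2(f2(e))) = 1 + 2 = 3
depth(f2(f2(f2(f2(e))))) = 1 + depth(f2(f2(f2(e)))) = 1 + 3 = 4

4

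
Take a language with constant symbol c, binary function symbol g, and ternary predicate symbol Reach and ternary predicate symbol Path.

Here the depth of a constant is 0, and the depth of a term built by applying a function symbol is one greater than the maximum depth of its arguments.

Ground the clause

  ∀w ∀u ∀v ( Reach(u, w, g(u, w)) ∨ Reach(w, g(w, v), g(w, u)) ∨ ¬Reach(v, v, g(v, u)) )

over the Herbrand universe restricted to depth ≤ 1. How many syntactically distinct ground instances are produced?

8

Ground terms of depth ≤ 1:
  Count level by level. With function symbols g/2, the terms of depth ≤ k are the 1 constant together with each function applied to depth-≤(k−1) tuples, so N_k = 1 + N_{k-1}^2.
  N_0 = 1
  N_1 = 1 + 1^2 = 2
So there are 2 ground terms available for substitution.
Each of w, u, v ranges independently over the available ground terms, and distinct assignments produce distinct instances.
Number of ground instances = 2^3 = 8.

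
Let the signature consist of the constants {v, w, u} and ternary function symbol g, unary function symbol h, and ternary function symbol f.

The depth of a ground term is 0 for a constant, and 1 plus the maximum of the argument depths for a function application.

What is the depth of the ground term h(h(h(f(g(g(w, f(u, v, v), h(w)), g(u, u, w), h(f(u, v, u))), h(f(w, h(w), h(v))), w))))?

7

depth(f(u, v, v)) = 1 + max(0, 0, 0) = 1
depth(h(w)) = 1 + depth(w) = 1 + 0 = 1
depth(g(w, f(u, v, v), h(w))) = 1 + max(0, 1, 1) = 2
depth(g(u, u, w)) = 1 + max(0, 0, 0) = 1
depth(f(u, v, u)) = 1 + max(0, 0, 0) = 1
depth(h(f(u, v, u))) = 1 + depth(f(u, v, u)) = 1 + 1 = 2
depth(g(g(w, f(u, v, v), h(w)), g(u, u, w), h(f(u, v, u)))) = 1 + max(2, 1, 2) = 3
depth(h(v)) = 1 + depth(v) = 1 + 0 = 1
depth(f(w, h(w), h(v))) = 1 + max(0, 1, 1) = 2
depth(h(f(w, h(w), h(v)))) = 1 + depth(f(w, h(w), h(v))) = 1 + 2 = 3
depth(f(g(g(w, f(u, v, v), h(w)), g(u, u, w), h(f(u, v, u))), h(f(w, h(w), h(v))), w)) = 1 + max(3, 3, 0) = 4
depth(h(f(g(g(w, f(u, v, v), h(w)), g(u, u, w), h(f(u, v, u))), h(f(w, h(w), h(v))), w))) = 1 + depth(f(g(g(w, f(u, v, v), h(w)), g(u, u, w), h(f(u, v, u))), h(f(w, h(w), h(v))), w)) = 1 + 4 = 5
depth(h(h(f(g(g(w, f(u, v, v), h(w)), g(u, u, w), h(f(u, v, u))), h(f(w, h(w), h(v))), w)))) = 1 + depth(h(f(g(g(w, f(u, v, v), h(w)), g(u, u, w), h(f(u, v, u))), h(f(w, h(w), h(v))), w))) = 1 + 5 = 6
depth(h(h(h(f(g(g(w, f(u, v, v), h(w)), g(u, u, w), h(f(u, v, u))), h(f(w, h(w), h(v))), w))))) = 1 + depth(h(h(f(g(g(w, f(u, v, v), h(w)), g(u, u, w), h(f(u, v, u))), h(f(w, h(w), h(v))), w)))) = 1 + 6 = 7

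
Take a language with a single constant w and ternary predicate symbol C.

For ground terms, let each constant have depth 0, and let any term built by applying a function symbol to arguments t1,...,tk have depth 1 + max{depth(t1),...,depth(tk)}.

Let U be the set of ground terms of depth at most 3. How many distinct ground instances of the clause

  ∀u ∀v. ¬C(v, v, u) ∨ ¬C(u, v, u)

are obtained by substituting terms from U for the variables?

1

Ground terms of depth ≤ 3:
  With no function symbols every ground term is a constant, so there is exactly 1 ground term at every depth bound.
  N_0 = 1
  N_1 = 1
  N_2 = 1
  N_3 = 1
  Explicitly: w.
So there is exactly 1 ground term available for substitution.
The body mentions every one of the 2 quantified variables; since ground terms form a free algebra, no two substitutions collapse to the same formula.
Number of ground instances = 1^2 = 1.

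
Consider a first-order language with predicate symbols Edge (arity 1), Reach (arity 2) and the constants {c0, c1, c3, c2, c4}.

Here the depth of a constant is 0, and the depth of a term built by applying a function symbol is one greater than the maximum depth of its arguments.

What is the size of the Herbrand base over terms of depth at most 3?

30

First count ground terms of depth ≤ 3.
With no function symbols every ground term is a constant, so there are exactly 5 ground terms at every depth bound.
N_0 = 5
N_1 = 5
N_2 = 5
N_3 = 5
Explicitly: c0, c1, c3, c2, c4.
So |H| = 5.
For each predicate symbol, the number of ground atoms is |H| raised to its arity; summing:
  Edge: 5;  Reach: 5^2 = 25
Total ground atoms: 5 + 25 = 30.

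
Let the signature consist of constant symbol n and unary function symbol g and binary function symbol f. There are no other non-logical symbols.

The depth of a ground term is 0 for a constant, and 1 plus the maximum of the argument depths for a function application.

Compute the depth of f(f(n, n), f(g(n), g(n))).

3

depth(f(n, n)) = 1 + max(0, 0) = 1
depth(g(n)) = 1 + depth(n) = 1 + 0 = 1
depth(f(g(n), g(n))) = 1 + max(1, 1) = 2
depth(f(f(n, n), f(g(n), g(n)))) = 1 + max(1, 2) = 3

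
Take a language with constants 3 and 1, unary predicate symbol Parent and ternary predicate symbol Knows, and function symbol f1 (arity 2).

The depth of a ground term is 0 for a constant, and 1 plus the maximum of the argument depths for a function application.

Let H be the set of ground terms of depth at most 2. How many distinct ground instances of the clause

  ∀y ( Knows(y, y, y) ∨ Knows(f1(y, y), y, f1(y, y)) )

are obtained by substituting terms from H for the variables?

38

Ground terms of depth ≤ 2:
  Write N_k for the number of ground terms of depth ≤ k. A term of depth ≤ k is either a constant or a function symbol applied to arguments of depth ≤ k−1, so N_k = 2 + N_{k-1}^2.
  N_0 = 2
  N_1 = 2 + 2^2 = 6
  N_2 = 2 + 6^2 = 38
So there are 38 ground terms available for substitution.
The clause has 1 distinct variable (y), which appears in the body. In the free term algebra distinct substitutions yield syntactically distinct ground instances.
Number of ground instances = 38.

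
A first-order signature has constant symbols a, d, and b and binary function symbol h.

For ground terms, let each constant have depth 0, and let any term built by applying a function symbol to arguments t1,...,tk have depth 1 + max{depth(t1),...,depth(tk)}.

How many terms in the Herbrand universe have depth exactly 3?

21465

Write N_k for the number of ground terms of depth ≤ k. A term of depth ≤ k is either a constant or a function symbol applied to arguments of depth ≤ k−1, so N_k = 3 + N_{k-1}^2.
N_0 = 3
N_1 = 3 + 3^2 = 12
N_2 = 3 + 12^2 = 147
N_3 = 3 + 147^2 = 21612
Terms of depth exactly 3: N_3 − N_2 = 21612 − 147 = 21465.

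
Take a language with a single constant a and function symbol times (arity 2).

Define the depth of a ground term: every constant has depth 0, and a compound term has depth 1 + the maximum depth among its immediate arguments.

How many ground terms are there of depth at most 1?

Count level by level. With function symbols times/2, the terms of depth ≤ k are the 1 constant together with each function applied to depth-≤(k−1) tuples, so N_k = 1 + N_{k-1}^2.
N_0 = 1
N_1 = 1 + 1^2 = 2
Explicitly: a, times(a, a).

2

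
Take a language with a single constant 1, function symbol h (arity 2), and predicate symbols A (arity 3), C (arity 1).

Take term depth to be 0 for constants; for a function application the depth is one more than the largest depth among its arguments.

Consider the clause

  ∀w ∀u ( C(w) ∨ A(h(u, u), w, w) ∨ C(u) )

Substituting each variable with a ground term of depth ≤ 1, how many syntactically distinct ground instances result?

Ground terms of depth ≤ 1:
  If N_k denotes the number of depth-≤k ground terms, the 1 constant gives N_0 = 1, and each function symbol of arity r contributes N_{k-1}^r new terms at level k: N_k = 1 + N_{k-1}^2.
  N_0 = 1
  N_1 = 1 + 1^2 = 2
So there are 2 ground terms available for substitution.
The clause has 2 distinct variables (w, u), each appearing in the body. In the free term algebra distinct substitutions yield syntactically distinct ground instances.
Number of ground instances = 2^2 = 4.

4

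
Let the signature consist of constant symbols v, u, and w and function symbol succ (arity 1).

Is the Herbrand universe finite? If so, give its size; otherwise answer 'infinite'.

infinite

The signature has at least one function symbol (succ, arity 1) and at least one constant (v).
Iterating succ gives infinitely many distinct ground terms: v, succ(v), succ(succ(v)), ...
So the Herbrand universe is infinite.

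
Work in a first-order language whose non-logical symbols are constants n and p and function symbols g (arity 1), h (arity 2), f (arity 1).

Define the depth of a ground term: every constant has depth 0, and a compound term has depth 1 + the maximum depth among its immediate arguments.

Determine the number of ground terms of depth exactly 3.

Let N_k count ground terms of depth at most k. Each non-constant term of depth ≤ k is some function symbol applied to depth-≤(k−1) arguments, giving N_k = 2 + N_{k-1} + N_{k-1}^2 + N_{k-1}.
N_0 = 2
N_1 = 2 + 2 + 2^2 + 2 = 10
N_2 = 2 + 10 + 10^2 + 10 = 122
N_3 = 2 + 122 + 122^2 + 122 = 15130
Terms of depth exactly 3: N_3 − N_2 = 15130 − 122 = 15008.

15008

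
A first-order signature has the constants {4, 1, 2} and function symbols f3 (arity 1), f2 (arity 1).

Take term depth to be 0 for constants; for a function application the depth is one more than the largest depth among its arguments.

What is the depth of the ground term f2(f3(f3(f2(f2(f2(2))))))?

depth(f2(2)) = 1 + depth(2) = 1 + 0 = 1
depth(f2(f2(2))) = 1 + depth(f2(2)) = 1 + 1 = 2
depth(f2(f2(f2(2)))) = 1 + depth(f2(f2(2))) = 1 + 2 = 3
depth(f3(f2(f2(f2(2))))) = 1 + depth(f2(f2(f2(2)))) = 1 + 3 = 4
depth(f3(f3(f2(f2(f2(2)))))) = 1 + depth(f3(f2(f2(f2(2))))) = 1 + 4 = 5
depth(f2(f3(f3(f2(f2(f2(2))))))) = 1 + depth(f3(f3(f2(f2(f2(2)))))) = 1 + 5 = 6

6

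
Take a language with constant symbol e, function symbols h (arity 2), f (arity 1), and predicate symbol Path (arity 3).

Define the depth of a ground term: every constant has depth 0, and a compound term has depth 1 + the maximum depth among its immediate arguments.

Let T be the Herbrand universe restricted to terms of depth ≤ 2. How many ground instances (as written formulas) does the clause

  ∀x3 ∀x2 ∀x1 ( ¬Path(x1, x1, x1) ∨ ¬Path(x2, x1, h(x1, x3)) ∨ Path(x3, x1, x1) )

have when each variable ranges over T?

Ground terms of depth ≤ 2:
  Count level by level. With function symbols h/2, f/1, the terms of depth ≤ k are the 1 constant together with each function applied to depth-≤(k−1) tuples, so N_k = 1 + N_{k-1}^2 + N_{k-1}.
  N_0 = 1
  N_1 = 1 + 1^2 + 1 = 3
  N_2 = 1 + 3^2 + 3 = 13
So there are 13 ground terms available for substitution.
There are 3 variables to instantiate (x3, x2, x1), each occurring in at least one literal, so different choices give different ground instances.
Number of ground instances = 13^3 = 2197.

2197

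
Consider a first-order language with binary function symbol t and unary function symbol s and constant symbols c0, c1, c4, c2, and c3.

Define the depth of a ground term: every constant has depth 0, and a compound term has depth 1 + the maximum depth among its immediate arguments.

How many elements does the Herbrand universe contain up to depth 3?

1601495

Let N_k count ground terms of depth at most k. Each non-constant term of depth ≤ k is some function symbol applied to depth-≤(k−1) arguments, giving N_k = 5 + N_{k-1}^2 + N_{k-1}.
N_0 = 5
N_1 = 5 + 5^2 + 5 = 35
N_2 = 5 + 35^2 + 35 = 1265
N_3 = 5 + 1265^2 + 1265 = 1601495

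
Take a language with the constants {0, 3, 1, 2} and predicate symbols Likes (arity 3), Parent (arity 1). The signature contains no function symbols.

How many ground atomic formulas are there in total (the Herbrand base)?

68

With no function symbols, the Herbrand universe is just the 4 constants.
Ground atoms per predicate: Likes: 4^3 = 64, Parent: 4.
Herbrand base size = 64 + 4 = 68.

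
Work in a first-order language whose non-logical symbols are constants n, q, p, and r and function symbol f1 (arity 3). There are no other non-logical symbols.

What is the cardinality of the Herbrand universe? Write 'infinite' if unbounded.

The signature has at least one function symbol (f1, arity 3) and at least one constant (n).
Iterating f1 gives infinitely many distinct ground terms: n, f1(n, n, n), f1(f1(n, n, n), f1(n, n, n), f1(n, n, n)), ...
So the Herbrand universe is infinite.

infinite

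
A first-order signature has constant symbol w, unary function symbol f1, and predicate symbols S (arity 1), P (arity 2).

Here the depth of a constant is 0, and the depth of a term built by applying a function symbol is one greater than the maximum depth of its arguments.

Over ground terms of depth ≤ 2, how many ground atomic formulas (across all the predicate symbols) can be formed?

12

First count ground terms of depth ≤ 2.
If N_k denotes the number of depth-≤k ground terms, the 1 constant gives N_0 = 1, and each function symbol of arity r contributes N_{k-1}^r new terms at level k: N_k = 1 + N_{k-1}.
N_0 = 1
N_1 = 1 + 1 = 2
N_2 = 1 + 2 = 3
So |H| = 3.
A ground atom is a predicate applied to a tuple of terms from H, so the count is the sum over predicates of |H|^arity:
  S: 3;  P: 3^2 = 9
Total ground atoms: 3 + 9 = 12.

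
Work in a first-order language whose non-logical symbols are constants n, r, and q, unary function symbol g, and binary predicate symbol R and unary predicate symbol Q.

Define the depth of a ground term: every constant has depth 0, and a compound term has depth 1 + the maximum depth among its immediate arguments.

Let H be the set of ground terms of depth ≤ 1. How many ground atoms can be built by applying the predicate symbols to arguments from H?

42

First count ground terms of depth ≤ 1.
Count level by level. With function symbols g/1, the terms of depth ≤ k are the 3 constants together with each function applied to depth-≤(k−1) tuples, so N_k = 3 + N_{k-1}.
N_0 = 3
N_1 = 3 + 3 = 6
Explicitly: n, r, q, g(n), g(r), g(q).
So |H| = 6.
Each predicate of arity r yields |H|^r ground atoms (one per choice of an r-tuple from H):
  R: 6^2 = 36;  Q: 6
Total ground atoms: 36 + 6 = 42.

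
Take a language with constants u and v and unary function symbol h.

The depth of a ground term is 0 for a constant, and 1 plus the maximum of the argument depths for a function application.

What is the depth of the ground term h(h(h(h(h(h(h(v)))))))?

depth(h(v)) = 1 + depth(v) = 1 + 0 = 1
depth(h(h(v))) = 1 + depth(h(v)) = 1 + 1 = 2
depth(h(h(h(v)))) = 1 + depth(h(h(v))) = 1 + 2 = 3
depth(h(h(h(h(v))))) = 1 + depth(h(h(h(v)))) = 1 + 3 = 4
depth(h(h(h(h(h(v)))))) = 1 + depth(h(h(h(h(v))))) = 1 + 4 = 5
depth(h(h(h(h(h(h(v))))))) = 1 + depth(h(h(h(h(h(v)))))) = 1 + 5 = 6
depth(h(h(h(h(h(h(h(v)))))))) = 1 + depth(h(h(h(h(h(h(v))))))) = 1 + 6 = 7

7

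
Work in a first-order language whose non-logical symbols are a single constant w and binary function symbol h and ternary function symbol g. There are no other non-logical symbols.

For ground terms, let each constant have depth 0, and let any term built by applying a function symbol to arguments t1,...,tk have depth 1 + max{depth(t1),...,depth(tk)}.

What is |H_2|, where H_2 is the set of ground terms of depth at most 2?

If N_k denotes the number of depth-≤k ground terms, the 1 constant gives N_0 = 1, and each function symbol of arity r contributes N_{k-1}^r new terms at level k: N_k = 1 + N_{k-1}^2 + N_{k-1}^3.
N_0 = 1
N_1 = 1 + 1^2 + 1^3 = 3
N_2 = 1 + 3^2 + 3^3 = 37

37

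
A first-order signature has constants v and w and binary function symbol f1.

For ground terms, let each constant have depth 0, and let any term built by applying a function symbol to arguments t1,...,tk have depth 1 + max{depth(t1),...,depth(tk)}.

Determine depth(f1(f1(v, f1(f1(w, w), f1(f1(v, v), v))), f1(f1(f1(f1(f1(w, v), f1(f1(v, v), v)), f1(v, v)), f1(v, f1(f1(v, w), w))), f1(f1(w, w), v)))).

depth(f1(w, w)) = 1 + max(0, 0) = 1
depth(f1(v, v)) = 1 + max(0, 0) = 1
depth(f1(f1(v, v), v)) = 1 + max(1, 0) = 2
depth(f1(f1(w, w), f1(f1(v, v), v))) = 1 + max(1, 2) = 3
depth(f1(v, f1(f1(w, w), f1(f1(v, v), v)))) = 1 + max(0, 3) = 4
depth(f1(w, v)) = 1 + max(0, 0) = 1
depth(f1(f1(w, v), f1(f1(v, v), v))) = 1 + max(1, 2) = 3
depth(f1(f1(f1(w, v), f1(f1(v, v), v)), f1(v, v))) = 1 + max(3, 1) = 4
depth(f1(v, w)) = 1 + max(0, 0) = 1
depth(f1(f1(v, w), w)) = 1 + max(1, 0) = 2
depth(f1(v, f1(f1(v, w), w))) = 1 + max(0, 2) = 3
depth(f1(f1(f1(f1(w, v), f1(f1(v, v), v)), f1(v, v)), f1(v, f1(f1(v, w), w)))) = 1 + max(4, 3) = 5
depth(f1(f1(w, w), v)) = 1 + max(1, 0) = 2
depth(f1(f1(f1(f1(f1(w, v), f1(f1(v, v), v)), f1(v, v)), f1(v, f1(f1(v, w), w))), f1(f1(w, w), v))) = 1 + max(5, 2) = 6
depth(f1(f1(v, f1(f1(w, w), f1(f1(v, v), v))), f1(f1(f1(f1(f1(w, v), f1(f1(v, v), v)), f1(v, v)), f1(v, f1(f1(v, w), w))), f1(f1(w, w), v)))) = 1 + max(4, 6) = 7

7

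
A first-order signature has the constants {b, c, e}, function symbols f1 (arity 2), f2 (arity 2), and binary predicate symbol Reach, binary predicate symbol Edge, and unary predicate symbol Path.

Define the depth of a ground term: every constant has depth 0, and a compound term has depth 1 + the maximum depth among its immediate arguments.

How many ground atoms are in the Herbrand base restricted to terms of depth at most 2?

First count ground terms of depth ≤ 2.
Let N_k count ground terms of depth at most k. Each non-constant term of depth ≤ k is some function symbol applied to depth-≤(k−1) arguments, giving N_k = 3 + N_{k-1}^2 + N_{k-1}^2.
N_0 = 3
N_1 = 3 + 3^2 + 3^2 = 21
N_2 = 3 + 21^2 + 21^2 = 885
So |H| = 885.
Each predicate of arity r yields |H|^r ground atoms (one per choice of an r-tuple from H):
  Reach: 885^2 = 783225;  Edge: 885^2 = 783225;  Path: 885
Total ground atoms: 783225 + 783225 + 885 = 1567335.

1567335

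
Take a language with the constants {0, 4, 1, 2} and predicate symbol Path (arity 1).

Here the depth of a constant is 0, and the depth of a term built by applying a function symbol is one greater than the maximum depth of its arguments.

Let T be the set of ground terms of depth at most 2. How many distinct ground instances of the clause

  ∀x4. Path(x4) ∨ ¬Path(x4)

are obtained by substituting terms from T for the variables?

4

Ground terms of depth ≤ 2:
  With no function symbols every ground term is a constant, so there are exactly 4 ground terms at every depth bound.
  N_0 = 4
  N_1 = 4
  N_2 = 4
  Explicitly: 0, 4, 1, 2.
So there are 4 ground terms available for substitution.
The clause has 1 distinct variable (x4), which appears in the body. In the free term algebra distinct substitutions yield syntactically distinct ground instances.
Number of ground instances = 4.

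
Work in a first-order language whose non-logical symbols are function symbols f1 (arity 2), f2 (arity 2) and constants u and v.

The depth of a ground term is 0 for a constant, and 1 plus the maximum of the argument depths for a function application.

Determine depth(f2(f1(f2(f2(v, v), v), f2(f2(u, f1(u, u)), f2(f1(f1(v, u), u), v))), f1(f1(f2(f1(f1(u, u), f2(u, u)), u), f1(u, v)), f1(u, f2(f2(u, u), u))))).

6

depth(f2(v, v)) = 1 + max(0, 0) = 1
depth(f2(f2(v, v), v)) = 1 + max(1, 0) = 2
depth(f1(u, u)) = 1 + max(0, 0) = 1
depth(f2(u, f1(u, u))) = 1 + max(0, 1) = 2
depth(f1(v, u)) = 1 + max(0, 0) = 1
depth(f1(f1(v, u), u)) = 1 + max(1, 0) = 2
depth(f2(f1(f1(v, u), u), v)) = 1 + max(2, 0) = 3
depth(f2(f2(u, f1(u, u)), f2(f1(f1(v, u), u), v))) = 1 + max(2, 3) = 4
depth(f1(f2(f2(v, v), v), f2(f2(u, f1(u, u)), f2(f1(f1(v, u), u), v)))) = 1 + max(2, 4) = 5
depth(f2(u, u)) = 1 + max(0, 0) = 1
depth(f1(f1(u, u), f2(u, u))) = 1 + max(1, 1) = 2
depth(f2(f1(f1(u, u), f2(u, u)), u)) = 1 + max(2, 0) = 3
depth(f1(u, v)) = 1 + max(0, 0) = 1
depth(f1(f2(f1(f1(u, u), f2(u, u)), u), f1(u, v))) = 1 + max(3, 1) = 4
depth(f2(f2(u, u), u)) = 1 + max(1, 0) = 2
depth(f1(u, f2(f2(u, u), u))) = 1 + max(0, 2) = 3
depth(f1(f1(f2(f1(f1(u, u), f2(u, u)), u), f1(u, v)), f1(u, f2(f2(u, u), u)))) = 1 + max(4, 3) = 5
depth(f2(f1(f2(f2(v, v), v), f2(f2(u, f1(u, u)), f2(f1(f1(v, u), u), v))), f1(f1(f2(f1(f1(u, u), f2(u, u)), u), f1(u, v)), f1(u, f2(f2(u, u), u))))) = 1 + max(5, 5) = 6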